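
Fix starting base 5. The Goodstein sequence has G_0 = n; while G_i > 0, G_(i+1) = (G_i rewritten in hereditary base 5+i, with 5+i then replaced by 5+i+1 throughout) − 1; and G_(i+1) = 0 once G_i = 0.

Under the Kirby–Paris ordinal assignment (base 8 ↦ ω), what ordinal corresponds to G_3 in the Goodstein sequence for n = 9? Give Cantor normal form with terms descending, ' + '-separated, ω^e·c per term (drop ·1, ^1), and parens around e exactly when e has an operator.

ω + 1

G_0 = 9. HB_5(9) = 5 + 4. Bump = 10. G_1 = 9.
G_1 = 9. HB_6(9) = 6 + 3. Bump = 10. G_2 = 9.
G_2 = 9. HB_7(9) = 7 + 2. Bump = 10. G_3 = 9.
G_3 = 9. HB_8(9) = 8 + 1. Bump = 10. G_4 = 9.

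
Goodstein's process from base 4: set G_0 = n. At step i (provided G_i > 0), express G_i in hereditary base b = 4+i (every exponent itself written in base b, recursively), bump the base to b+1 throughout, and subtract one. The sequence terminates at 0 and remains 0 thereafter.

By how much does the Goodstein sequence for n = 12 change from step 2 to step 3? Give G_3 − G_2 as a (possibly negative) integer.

G_0 = 12. HB_4(12) = 3·4. Bump = 15. G_1 = 14.
G_1 = 14. HB_5(14) = 2·5 + 4. Bump = 16. G_2 = 15.
G_2 = 15. HB_6(15) = 2·6 + 3. Bump = 17. G_3 = 16.

1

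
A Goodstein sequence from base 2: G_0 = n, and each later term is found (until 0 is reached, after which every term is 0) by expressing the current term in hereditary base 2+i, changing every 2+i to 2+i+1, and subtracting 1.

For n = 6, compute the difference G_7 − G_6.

144904

G_0 = 6. HB_2(6) = 2^2 + 2. Bump = 30. G_1 = 29.
G_1 = 29. HB_3(29) = 3^3 + 2. Bump = 258. G_2 = 257.
G_2 = 257. HB_4(257) = 4^4 + 1. Bump = 3126. G_3 = 3125.
G_3 = 3125. HB_5(3125) = 5^5. Bump = 46656. G_4 = 46655.
G_4 = 46655. HB_6(46655) = 5·6^5 + 5·6^4 + 5·6^3 + 5·6^2 + 5·6 + 5. Bump = 98040. G_5 = 98039.
G_5 = 98039. HB_7(98039) = 5·7^5 + 5·7^4 + 5·7^3 + 5·7^2 + 5·7 + 4. Bump = 187244. G_6 = 187243.
G_6 = 187243. HB_8(187243) = 5·8^5 + 5·8^4 + 5·8^3 + 5·8^2 + 5·8 + 3. Bump = 332148. G_7 = 332147.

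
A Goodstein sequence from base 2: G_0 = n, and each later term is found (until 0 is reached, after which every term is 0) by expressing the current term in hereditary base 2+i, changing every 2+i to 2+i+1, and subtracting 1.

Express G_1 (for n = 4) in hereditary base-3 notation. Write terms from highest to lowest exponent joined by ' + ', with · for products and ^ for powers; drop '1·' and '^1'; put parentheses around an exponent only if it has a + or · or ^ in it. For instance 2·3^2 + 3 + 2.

base 2: 4 = 2^2; at 3: 3^3 = 27; next = 26
base 3: 26 = 2·3^2 + 2·3 + 2; at 4: 2·4^2 + 2·4 + 2 = 42; next = 41

2·3^2 + 2·3 + 2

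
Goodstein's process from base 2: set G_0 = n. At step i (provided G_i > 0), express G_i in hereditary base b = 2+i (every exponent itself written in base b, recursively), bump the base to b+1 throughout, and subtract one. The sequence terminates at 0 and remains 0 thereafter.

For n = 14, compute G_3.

18750

[0] 14 ≡ 2^(2 + 1) + 2^2 + 2 (base 2). Lift 3: 111. −1: 110.
[1] 110 ≡ 3^(3 + 1) + 3^3 + 2 (base 3). Lift 4: 1282. −1: 1281.
[2] 1281 ≡ 4^(4 + 1) + 4^4 + 1 (base 4). Lift 5: 18751. −1: 18750.
[3] 18750 ≡ 5^(5 + 1) + 5^5 (base 5). Lift 6: 326592. −1: 326591.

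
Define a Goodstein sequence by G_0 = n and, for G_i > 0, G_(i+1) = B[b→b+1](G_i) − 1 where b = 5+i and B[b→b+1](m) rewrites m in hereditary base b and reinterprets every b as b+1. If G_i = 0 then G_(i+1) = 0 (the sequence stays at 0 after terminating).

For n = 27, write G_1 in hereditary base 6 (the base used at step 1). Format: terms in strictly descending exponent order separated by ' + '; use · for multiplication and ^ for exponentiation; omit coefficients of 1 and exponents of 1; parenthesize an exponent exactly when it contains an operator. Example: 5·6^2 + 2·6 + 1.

i=0: 27 = 5^2 + 2 (b=5); 5→6: 6^2 + 2 = 38; 38−1 = 37
i=1: 37 = 6^2 + 1 (b=6); 6→7: 7^2 + 1 = 50; 50−1 = 49

6^2 + 1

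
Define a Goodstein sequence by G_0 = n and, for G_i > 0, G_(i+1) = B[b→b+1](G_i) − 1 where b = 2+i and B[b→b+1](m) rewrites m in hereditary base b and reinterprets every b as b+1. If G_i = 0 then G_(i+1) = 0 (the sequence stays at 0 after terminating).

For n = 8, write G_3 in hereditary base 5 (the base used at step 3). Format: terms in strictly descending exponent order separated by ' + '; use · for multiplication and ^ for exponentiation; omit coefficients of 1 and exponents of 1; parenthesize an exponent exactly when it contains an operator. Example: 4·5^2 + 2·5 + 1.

[0] 8 ≡ 2^(2 + 1) (base 2). Lift 3: 81. −1: 80.
[1] 80 ≡ 2·3^3 + 2·3^2 + 2·3 + 2 (base 3). Lift 4: 554. −1: 553.
[2] 553 ≡ 2·4^4 + 2·4^2 + 2·4 + 1 (base 4). Lift 5: 6311. −1: 6310.
[3] 6310 ≡ 2·5^5 + 2·5^2 + 2·5 (base 5). Lift 6: 93396. −1: 93395.

2·5^5 + 2·5^2 + 2·5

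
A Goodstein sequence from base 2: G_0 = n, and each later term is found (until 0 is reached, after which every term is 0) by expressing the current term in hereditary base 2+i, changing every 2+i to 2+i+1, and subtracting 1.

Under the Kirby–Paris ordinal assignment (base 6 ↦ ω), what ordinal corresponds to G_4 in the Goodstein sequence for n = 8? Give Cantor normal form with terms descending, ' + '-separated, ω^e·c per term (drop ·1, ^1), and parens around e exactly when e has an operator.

ω^ω·2 + ω^2·2 + ω + 5

G_0 = 8. HB_2(8) = 2^(2 + 1). Bump = 81. G_1 = 80.
G_1 = 80. HB_3(80) = 2·3^3 + 2·3^2 + 2·3 + 2. Bump = 554. G_2 = 553.
G_2 = 553. HB_4(553) = 2·4^4 + 2·4^2 + 2·4 + 1. Bump = 6311. G_3 = 6310.
G_3 = 6310. HB_5(6310) = 2·5^5 + 2·5^2 + 2·5. Bump = 93396. G_4 = 93395.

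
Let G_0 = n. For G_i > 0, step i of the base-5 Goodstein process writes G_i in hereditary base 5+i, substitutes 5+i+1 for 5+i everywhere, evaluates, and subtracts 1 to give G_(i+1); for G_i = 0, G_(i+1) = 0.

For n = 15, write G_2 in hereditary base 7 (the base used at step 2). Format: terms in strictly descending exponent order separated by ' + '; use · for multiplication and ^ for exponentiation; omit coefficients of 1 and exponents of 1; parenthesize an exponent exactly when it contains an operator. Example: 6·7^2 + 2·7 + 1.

G_0 = 15. HB_5(15) = 3·5. Bump = 18. G_1 = 17.
G_1 = 17. HB_6(17) = 2·6 + 5. Bump = 19. G_2 = 18.

2·7 + 4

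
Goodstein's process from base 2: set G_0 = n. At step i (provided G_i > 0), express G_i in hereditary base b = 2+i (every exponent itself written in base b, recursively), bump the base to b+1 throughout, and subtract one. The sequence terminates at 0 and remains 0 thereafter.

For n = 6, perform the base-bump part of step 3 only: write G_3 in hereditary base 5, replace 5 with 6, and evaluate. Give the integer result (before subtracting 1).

46656

G_0=6  [base 2] 2^2 + 2  →[2↦3]→  3^3 + 3 = 30  −1 ⇒ G_1=29
G_1=29  [base 3] 3^3 + 2  →[3↦4]→  4^4 + 2 = 258  −1 ⇒ G_2=257
G_2=257  [base 4] 4^4 + 1  →[4↦5]→  5^5 + 1 = 3126  −1 ⇒ G_3=3125
G_3=3125  [base 5] 5^5  →[5↦6]→  6^6 = 46656  −1 ⇒ G_4=46655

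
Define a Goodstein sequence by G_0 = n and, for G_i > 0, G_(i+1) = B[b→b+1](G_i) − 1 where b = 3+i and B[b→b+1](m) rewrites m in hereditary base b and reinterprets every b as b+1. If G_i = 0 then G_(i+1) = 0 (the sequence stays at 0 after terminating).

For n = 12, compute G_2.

i=0: 12 = 3^2 + 3 (b=3); 3→4: 4^2 + 4 = 20; 20−1 = 19
i=1: 19 = 4^2 + 3 (b=4); 4→5: 5^2 + 3 = 28; 28−1 = 27
i=2: 27 = 5^2 + 2 (b=5); 5→6: 6^2 + 2 = 38; 38−1 = 37

27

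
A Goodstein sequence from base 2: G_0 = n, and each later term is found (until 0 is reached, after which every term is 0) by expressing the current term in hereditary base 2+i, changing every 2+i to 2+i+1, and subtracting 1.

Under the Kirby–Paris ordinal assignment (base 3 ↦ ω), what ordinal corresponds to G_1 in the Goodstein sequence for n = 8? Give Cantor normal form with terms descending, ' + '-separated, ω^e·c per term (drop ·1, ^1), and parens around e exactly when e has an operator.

ω^ω·2 + ω^2·2 + ω·2 + 2

G_0 = 8. HB_2(8) = 2^(2 + 1). Bump = 81. G_1 = 80.
G_1 = 80. HB_3(80) = 2·3^3 + 2·3^2 + 2·3 + 2. Bump = 554. G_2 = 553.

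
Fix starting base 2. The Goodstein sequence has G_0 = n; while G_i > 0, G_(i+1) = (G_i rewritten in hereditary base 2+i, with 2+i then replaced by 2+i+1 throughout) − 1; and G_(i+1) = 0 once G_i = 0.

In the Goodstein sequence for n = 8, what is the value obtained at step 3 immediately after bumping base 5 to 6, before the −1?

93396

step 0: 8 = 2^(2 + 1); sub 3 for 2: 3^(3 + 1); = 81; G_1 = 81−1 = 80
step 1: 80 = 2·3^3 + 2·3^2 + 2·3 + 2; sub 4 for 3: 2·4^4 + 2·4^2 + 2·4 + 2; = 554; G_2 = 554−1 = 553
step 2: 553 = 2·4^4 + 2·4^2 + 2·4 + 1; sub 5 for 4: 2·5^5 + 2·5^2 + 2·5 + 1; = 6311; G_3 = 6311−1 = 6310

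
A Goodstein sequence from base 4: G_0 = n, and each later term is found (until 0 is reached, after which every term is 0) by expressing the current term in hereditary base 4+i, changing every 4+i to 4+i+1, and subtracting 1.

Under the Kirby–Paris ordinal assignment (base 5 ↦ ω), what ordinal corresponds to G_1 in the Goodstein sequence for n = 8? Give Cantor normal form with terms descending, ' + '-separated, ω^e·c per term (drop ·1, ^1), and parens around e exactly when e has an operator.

ω + 4

base 4: 8 = 2·4; at 5: 2·5 = 10; next = 9
base 5: 9 = 5 + 4; at 6: 6 + 4 = 10; next = 9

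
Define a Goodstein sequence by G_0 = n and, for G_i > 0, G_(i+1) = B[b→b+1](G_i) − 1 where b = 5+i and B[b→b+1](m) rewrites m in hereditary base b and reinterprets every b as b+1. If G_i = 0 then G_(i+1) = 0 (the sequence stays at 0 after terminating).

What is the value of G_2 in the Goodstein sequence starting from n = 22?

step 0: 22 = 4·5 + 2; sub 6 for 5: 4·6 + 2; = 26; G_1 = 26−1 = 25
step 1: 25 = 4·6 + 1; sub 7 for 6: 4·7 + 1; = 29; G_2 = 29−1 = 28

28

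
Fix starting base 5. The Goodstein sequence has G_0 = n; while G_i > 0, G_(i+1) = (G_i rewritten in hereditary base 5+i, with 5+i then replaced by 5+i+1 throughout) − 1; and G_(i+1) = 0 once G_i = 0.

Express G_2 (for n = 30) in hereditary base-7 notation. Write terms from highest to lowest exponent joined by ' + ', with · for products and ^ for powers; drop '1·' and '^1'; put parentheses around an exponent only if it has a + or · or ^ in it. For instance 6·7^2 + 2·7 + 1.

step 0: 30 = 5^2 + 5; sub 6 for 5: 6^2 + 6; = 42; G_1 = 42−1 = 41
step 1: 41 = 6^2 + 5; sub 7 for 6: 7^2 + 5; = 54; G_2 = 54−1 = 53
step 2: 53 = 7^2 + 4; sub 8 for 7: 8^2 + 4; = 68; G_3 = 68−1 = 67

7^2 + 4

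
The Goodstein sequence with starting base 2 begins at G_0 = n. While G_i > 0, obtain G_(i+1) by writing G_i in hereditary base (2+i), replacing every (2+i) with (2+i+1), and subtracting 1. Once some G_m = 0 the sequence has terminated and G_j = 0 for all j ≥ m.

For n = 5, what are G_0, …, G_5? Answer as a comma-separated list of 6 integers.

step 0: 5 = 2^2 + 1; sub 3 for 2: 3^3 + 1; = 28; G_1 = 28−1 = 27
step 1: 27 = 3^3; sub 4 for 3: 4^4; = 256; G_2 = 256−1 = 255
step 2: 255 = 3·4^3 + 3·4^2 + 3·4 + 3; sub 5 for 4: 3·5^3 + 3·5^2 + 3·5 + 3; = 468; G_3 = 468−1 = 467
step 3: 467 = 3·5^3 + 3·5^2 + 3·5 + 2; sub 6 for 5: 3·6^3 + 3·6^2 + 3·6 + 2; = 776; G_4 = 776−1 = 775
step 4: 775 = 3·6^3 + 3·6^2 + 3·6 + 1; sub 7 for 6: 3·7^3 + 3·7^2 + 3·7 + 1; = 1198; G_5 = 1198−1 = 1197

5, 27, 255, 467, 775, 1197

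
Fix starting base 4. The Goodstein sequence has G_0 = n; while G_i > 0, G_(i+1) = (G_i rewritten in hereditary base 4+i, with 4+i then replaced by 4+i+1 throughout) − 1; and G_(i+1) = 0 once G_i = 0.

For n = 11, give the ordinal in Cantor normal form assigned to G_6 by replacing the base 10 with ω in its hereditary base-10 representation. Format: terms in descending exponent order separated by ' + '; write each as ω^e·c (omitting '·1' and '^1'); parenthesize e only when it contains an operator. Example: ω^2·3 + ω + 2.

ω + 5

base 4: 11 = 2·4 + 3; at 5: 2·5 + 3 = 13; next = 12
base 5: 12 = 2·5 + 2; at 6: 2·6 + 2 = 14; next = 13
base 6: 13 = 2·6 + 1; at 7: 2·7 + 1 = 15; next = 14
base 7: 14 = 2·7; at 8: 2·8 = 16; next = 15
base 8: 15 = 8 + 7; at 9: 9 + 7 = 16; next = 15
base 9: 15 = 9 + 6; at 10: 10 + 6 = 16; next = 15
base 10: 15 = 10 + 5; at 11: 11 + 5 = 16; next = 15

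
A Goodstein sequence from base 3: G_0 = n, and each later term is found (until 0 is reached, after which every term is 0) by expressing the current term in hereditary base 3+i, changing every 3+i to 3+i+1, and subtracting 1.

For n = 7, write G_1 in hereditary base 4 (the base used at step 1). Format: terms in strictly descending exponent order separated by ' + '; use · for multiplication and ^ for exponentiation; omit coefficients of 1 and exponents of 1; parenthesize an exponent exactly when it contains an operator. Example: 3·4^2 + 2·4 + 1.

[0] 7 ≡ 2·3 + 1 (base 3). Lift 4: 9. −1: 8.
[1] 8 ≡ 2·4 (base 4). Lift 5: 10. −1: 9.

2·4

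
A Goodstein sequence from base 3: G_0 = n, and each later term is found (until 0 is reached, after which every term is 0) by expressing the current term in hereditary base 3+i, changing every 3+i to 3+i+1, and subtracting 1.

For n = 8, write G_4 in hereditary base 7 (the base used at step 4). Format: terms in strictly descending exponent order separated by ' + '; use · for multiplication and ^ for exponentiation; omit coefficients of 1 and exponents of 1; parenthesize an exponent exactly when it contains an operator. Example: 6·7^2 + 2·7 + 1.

7 + 4

(0) 8|_3 = 2·3 + 2 ↦ 2·4 + 2|_4 = 10 ⇒ 9
(1) 9|_4 = 2·4 + 1 ↦ 2·5 + 1|_5 = 11 ⇒ 10
(2) 10|_5 = 2·5 ↦ 2·6|_6 = 12 ⇒ 11
(3) 11|_6 = 6 + 5 ↦ 7 + 5|_7 = 12 ⇒ 11
(4) 11|_7 = 7 + 4 ↦ 8 + 4|_8 = 12 ⇒ 11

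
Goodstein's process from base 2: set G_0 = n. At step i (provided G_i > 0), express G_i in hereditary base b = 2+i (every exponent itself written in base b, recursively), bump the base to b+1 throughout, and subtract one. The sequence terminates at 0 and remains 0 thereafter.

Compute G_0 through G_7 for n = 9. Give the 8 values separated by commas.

step 0: 9 = 2^(2 + 1) + 1; sub 3 for 2: 3^(3 + 1) + 1; = 82; G_1 = 82−1 = 81
step 1: 81 = 3^(3 + 1); sub 4 for 3: 4^(4 + 1); = 1024; G_2 = 1024−1 = 1023
step 2: 1023 = 3·4^4 + 3·4^3 + 3·4^2 + 3·4 + 3; sub 5 for 4: 3·5^5 + 3·5^3 + 3·5^2 + 3·5 + 3; = 9843; G_3 = 9843−1 = 9842
step 3: 9842 = 3·5^5 + 3·5^3 + 3·5^2 + 3·5 + 2; sub 6 for 5: 3·6^6 + 3·6^3 + 3·6^2 + 3·6 + 2; = 140744; G_4 = 140744−1 = 140743
step 4: 140743 = 3·6^6 + 3·6^3 + 3·6^2 + 3·6 + 1; sub 7 for 6: 3·7^7 + 3·7^3 + 3·7^2 + 3·7 + 1; = 2471827; G_5 = 2471827−1 = 2471826
step 5: 2471826 = 3·7^7 + 3·7^3 + 3·7^2 + 3·7; sub 8 for 7: 3·8^8 + 3·8^3 + 3·8^2 + 3·8; = 50333400; G_6 = 50333400−1 = 50333399
step 6: 50333399 = 3·8^8 + 3·8^3 + 3·8^2 + 2·8 + 7; sub 9 for 8: 3·9^9 + 3·9^3 + 3·9^2 + 2·9 + 7; = 1162263922; G_7 = 1162263922−1 = 1162263921

9, 81, 1023, 9842, 140743, 2471826, 50333399, 1162263921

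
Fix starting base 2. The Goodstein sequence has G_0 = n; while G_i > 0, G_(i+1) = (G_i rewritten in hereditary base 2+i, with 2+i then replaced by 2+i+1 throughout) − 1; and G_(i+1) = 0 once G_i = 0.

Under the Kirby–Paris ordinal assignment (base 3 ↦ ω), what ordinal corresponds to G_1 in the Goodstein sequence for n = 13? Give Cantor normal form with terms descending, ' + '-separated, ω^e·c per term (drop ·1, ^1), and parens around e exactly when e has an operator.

ω^(ω + 1) + ω^ω

G_0 = 13. HB_2(13) = 2^(2 + 1) + 2^2 + 1. Bump = 109. G_1 = 108.
G_1 = 108. HB_3(108) = 3^(3 + 1) + 3^3. Bump = 1280. G_2 = 1279.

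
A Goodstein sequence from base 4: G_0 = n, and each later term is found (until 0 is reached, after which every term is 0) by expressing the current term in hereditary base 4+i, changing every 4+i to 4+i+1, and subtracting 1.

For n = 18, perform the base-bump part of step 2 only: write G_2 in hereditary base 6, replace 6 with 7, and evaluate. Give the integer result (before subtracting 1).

49

[0] 18 ≡ 4^2 + 2 (base 4). Lift 5: 27. −1: 26.
[1] 26 ≡ 5^2 + 1 (base 5). Lift 6: 37. −1: 36.
[2] 36 ≡ 6^2 (base 6). Lift 7: 49. −1: 48.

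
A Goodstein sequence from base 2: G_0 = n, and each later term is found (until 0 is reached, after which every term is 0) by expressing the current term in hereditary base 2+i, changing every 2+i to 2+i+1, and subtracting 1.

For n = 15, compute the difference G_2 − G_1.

i=0: 15 = 2^(2 + 1) + 2^2 + 2 + 1 (b=2); 2→3: 3^(3 + 1) + 3^3 + 3 + 1 = 112; 112−1 = 111
i=1: 111 = 3^(3 + 1) + 3^3 + 3 (b=3); 3→4: 4^(4 + 1) + 4^4 + 4 = 1284; 1284−1 = 1283

1172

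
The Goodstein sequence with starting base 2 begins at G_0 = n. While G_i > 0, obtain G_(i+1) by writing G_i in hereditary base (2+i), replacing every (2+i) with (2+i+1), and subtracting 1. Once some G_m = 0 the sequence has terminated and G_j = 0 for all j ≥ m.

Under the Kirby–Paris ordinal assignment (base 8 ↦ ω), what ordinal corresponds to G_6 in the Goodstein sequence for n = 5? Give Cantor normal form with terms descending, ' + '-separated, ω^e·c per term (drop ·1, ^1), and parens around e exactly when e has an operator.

ω^3·3 + ω^2·3 + ω·2 + 7

G_0=5  [base 2] 2^2 + 1  →[2↦3]→  3^3 + 1 = 28  −1 ⇒ G_1=27
G_1=27  [base 3] 3^3  →[3↦4]→  4^4 = 256  −1 ⇒ G_2=255
G_2=255  [base 4] 3·4^3 + 3·4^2 + 3·4 + 3  →[4↦5]→  3·5^3 + 3·5^2 + 3·5 + 3 = 468  −1 ⇒ G_3=467
G_3=467  [base 5] 3·5^3 + 3·5^2 + 3·5 + 2  →[5↦6]→  3·6^3 + 3·6^2 + 3·6 + 2 = 776  −1 ⇒ G_4=775
G_4=775  [base 6] 3·6^3 + 3·6^2 + 3·6 + 1  →[6↦7]→  3·7^3 + 3·7^2 + 3·7 + 1 = 1198  −1 ⇒ G_5=1197
G_5=1197  [base 7] 3·7^3 + 3·7^2 + 3·7  →[7↦8]→  3·8^3 + 3·8^2 + 3·8 = 1752  −1 ⇒ G_6=1751
G_6=1751  [base 8] 3·8^3 + 3·8^2 + 2·8 + 7  →[8↦9]→  3·9^3 + 3·9^2 + 2·9 + 7 = 2455  −1 ⇒ G_7=2454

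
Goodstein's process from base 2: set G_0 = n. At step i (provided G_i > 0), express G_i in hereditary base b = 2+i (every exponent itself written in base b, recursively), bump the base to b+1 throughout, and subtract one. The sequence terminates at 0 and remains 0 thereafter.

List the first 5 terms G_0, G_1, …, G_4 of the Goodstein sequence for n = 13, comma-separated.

G_0 = 13. HB_2(13) = 2^(2 + 1) + 2^2 + 1. Bump = 109. G_1 = 108.
G_1 = 108. HB_3(108) = 3^(3 + 1) + 3^3. Bump = 1280. G_2 = 1279.
G_2 = 1279. HB_4(1279) = 4^(4 + 1) + 3·4^3 + 3·4^2 + 3·4 + 3. Bump = 16093. G_3 = 16092.
G_3 = 16092. HB_5(16092) = 5^(5 + 1) + 3·5^3 + 3·5^2 + 3·5 + 2. Bump = 280712. G_4 = 280711.

13, 108, 1279, 16092, 280711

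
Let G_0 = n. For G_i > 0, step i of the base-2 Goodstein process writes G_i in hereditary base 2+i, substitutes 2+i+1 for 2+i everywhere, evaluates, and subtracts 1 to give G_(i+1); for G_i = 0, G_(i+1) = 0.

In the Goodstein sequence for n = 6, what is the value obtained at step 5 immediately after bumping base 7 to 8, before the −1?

187244

[0] 6 ≡ 2^2 + 2 (base 2). Lift 3: 30. −1: 29.
[1] 29 ≡ 3^3 + 2 (base 3). Lift 4: 258. −1: 257.
[2] 257 ≡ 4^4 + 1 (base 4). Lift 5: 3126. −1: 3125.
[3] 3125 ≡ 5^5 (base 5). Lift 6: 46656. −1: 46655.
[4] 46655 ≡ 5·6^5 + 5·6^4 + 5·6^3 + 5·6^2 + 5·6 + 5 (base 6). Lift 7: 98040. −1: 98039.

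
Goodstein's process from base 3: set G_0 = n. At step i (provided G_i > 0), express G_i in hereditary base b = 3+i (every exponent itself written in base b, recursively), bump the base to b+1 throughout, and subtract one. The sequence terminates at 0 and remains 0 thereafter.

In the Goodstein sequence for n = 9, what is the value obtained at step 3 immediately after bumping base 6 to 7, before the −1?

22

[0] 9 ≡ 3^2 (base 3). Lift 4: 16. −1: 15.
[1] 15 ≡ 3·4 + 3 (base 4). Lift 5: 18. −1: 17.
[2] 17 ≡ 3·5 + 2 (base 5). Lift 6: 20. −1: 19.
[3] 19 ≡ 3·6 + 1 (base 6). Lift 7: 22. −1: 21.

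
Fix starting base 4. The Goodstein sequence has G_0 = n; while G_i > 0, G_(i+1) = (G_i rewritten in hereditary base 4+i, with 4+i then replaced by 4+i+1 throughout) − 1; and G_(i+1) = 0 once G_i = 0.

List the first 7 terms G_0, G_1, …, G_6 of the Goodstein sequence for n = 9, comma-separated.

step 0: 9 = 2·4 + 1; sub 5 for 4: 2·5 + 1; = 11; G_1 = 11−1 = 10
step 1: 10 = 2·5; sub 6 for 5: 2·6; = 12; G_2 = 12−1 = 11
step 2: 11 = 6 + 5; sub 7 for 6: 7 + 5; = 12; G_3 = 12−1 = 11
step 3: 11 = 7 + 4; sub 8 for 7: 8 + 4; = 12; G_4 = 12−1 = 11
step 4: 11 = 8 + 3; sub 9 for 8: 9 + 3; = 12; G_5 = 12−1 = 11
step 5: 11 = 9 + 2; sub 10 for 9: 10 + 2; = 12; G_6 = 12−1 = 11

9, 10, 11, 11, 11, 11, 11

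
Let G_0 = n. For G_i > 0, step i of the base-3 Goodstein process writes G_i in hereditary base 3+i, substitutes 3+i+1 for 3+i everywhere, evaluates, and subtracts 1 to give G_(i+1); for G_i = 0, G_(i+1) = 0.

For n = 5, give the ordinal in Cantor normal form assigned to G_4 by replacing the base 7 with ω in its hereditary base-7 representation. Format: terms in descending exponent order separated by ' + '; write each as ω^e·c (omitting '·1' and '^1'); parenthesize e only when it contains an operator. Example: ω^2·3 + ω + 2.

4

G_0=5  [base 3] 3 + 2  →[3↦4]→  4 + 2 = 6  −1 ⇒ G_1=5
G_1=5  [base 4] 4 + 1  →[4↦5]→  5 + 1 = 6  −1 ⇒ G_2=5
G_2=5  [base 5] 5  →[5↦6]→  6 = 6  −1 ⇒ G_3=5
G_3=5  [base 6] 5  →[6↦7]→  5 = 5  −1 ⇒ G_4=4
G_4=4  [base 7] 4  →[7↦8]→  4 = 4  −1 ⇒ G_5=3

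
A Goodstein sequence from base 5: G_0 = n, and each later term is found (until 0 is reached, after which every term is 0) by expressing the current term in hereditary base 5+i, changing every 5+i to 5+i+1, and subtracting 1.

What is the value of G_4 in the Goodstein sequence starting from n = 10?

11

[0] 10 ≡ 2·5 (base 5). Lift 6: 12. −1: 11.
[1] 11 ≡ 6 + 5 (base 6). Lift 7: 12. −1: 11.
[2] 11 ≡ 7 + 4 (base 7). Lift 8: 12. −1: 11.
[3] 11 ≡ 8 + 3 (base 8). Lift 9: 12. −1: 11.
[4] 11 ≡ 9 + 2 (base 9). Lift 10: 12. −1: 11.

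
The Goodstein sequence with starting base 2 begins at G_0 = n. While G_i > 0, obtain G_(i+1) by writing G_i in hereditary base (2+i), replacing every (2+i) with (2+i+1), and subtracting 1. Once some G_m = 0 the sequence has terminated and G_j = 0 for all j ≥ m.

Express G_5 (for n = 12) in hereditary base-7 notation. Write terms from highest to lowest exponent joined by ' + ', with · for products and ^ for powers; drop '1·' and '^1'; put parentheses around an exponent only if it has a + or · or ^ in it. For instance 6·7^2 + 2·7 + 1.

step 0: 12 = 2^(2 + 1) + 2^2; sub 3 for 2: 3^(3 + 1) + 3^3; = 108; G_1 = 108−1 = 107
step 1: 107 = 3^(3 + 1) + 2·3^2 + 2·3 + 2; sub 4 for 3: 4^(4 + 1) + 2·4^2 + 2·4 + 2; = 1066; G_2 = 1066−1 = 1065
step 2: 1065 = 4^(4 + 1) + 2·4^2 + 2·4 + 1; sub 5 for 4: 5^(5 + 1) + 2·5^2 + 2·5 + 1; = 15686; G_3 = 15686−1 = 15685
step 3: 15685 = 5^(5 + 1) + 2·5^2 + 2·5; sub 6 for 5: 6^(6 + 1) + 2·6^2 + 2·6; = 280020; G_4 = 280020−1 = 280019
step 4: 280019 = 6^(6 + 1) + 2·6^2 + 6 + 5; sub 7 for 6: 7^(7 + 1) + 2·7^2 + 7 + 5; = 5764911; G_5 = 5764911−1 = 5764910
step 5: 5764910 = 7^(7 + 1) + 2·7^2 + 7 + 4; sub 8 for 7: 8^(8 + 1) + 2·8^2 + 8 + 4; = 134217868; G_6 = 134217868−1 = 134217867

7^(7 + 1) + 2·7^2 + 7 + 4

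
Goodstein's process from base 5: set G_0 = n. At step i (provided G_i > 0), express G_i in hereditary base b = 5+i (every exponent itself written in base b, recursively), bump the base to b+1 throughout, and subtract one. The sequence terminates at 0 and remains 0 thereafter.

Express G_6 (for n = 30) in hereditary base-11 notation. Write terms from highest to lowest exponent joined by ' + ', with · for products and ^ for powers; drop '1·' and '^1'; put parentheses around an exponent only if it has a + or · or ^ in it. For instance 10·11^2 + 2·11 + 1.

11^2

i=0: 30 = 5^2 + 5 (b=5); 5→6: 6^2 + 6 = 42; 42−1 = 41
i=1: 41 = 6^2 + 5 (b=6); 6→7: 7^2 + 5 = 54; 54−1 = 53
i=2: 53 = 7^2 + 4 (b=7); 7→8: 8^2 + 4 = 68; 68−1 = 67
i=3: 67 = 8^2 + 3 (b=8); 8→9: 9^2 + 3 = 84; 84−1 = 83
i=4: 83 = 9^2 + 2 (b=9); 9→10: 10^2 + 2 = 102; 102−1 = 101
i=5: 101 = 10^2 + 1 (b=10); 10→11: 11^2 + 1 = 122; 122−1 = 121
i=6: 121 = 11^2 (b=11); 11→12: 12^2 = 144; 144−1 = 143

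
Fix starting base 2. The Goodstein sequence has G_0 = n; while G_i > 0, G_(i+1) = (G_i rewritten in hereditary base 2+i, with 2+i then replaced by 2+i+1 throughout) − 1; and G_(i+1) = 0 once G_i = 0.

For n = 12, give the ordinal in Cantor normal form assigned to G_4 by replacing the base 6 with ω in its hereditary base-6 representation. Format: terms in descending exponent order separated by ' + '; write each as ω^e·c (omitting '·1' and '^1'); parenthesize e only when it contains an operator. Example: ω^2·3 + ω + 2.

(0) 12|_2 = 2^(2 + 1) + 2^2 ↦ 3^(3 + 1) + 3^3|_3 = 108 ⇒ 107
(1) 107|_3 = 3^(3 + 1) + 2·3^2 + 2·3 + 2 ↦ 4^(4 + 1) + 2·4^2 + 2·4 + 2|_4 = 1066 ⇒ 1065
(2) 1065|_4 = 4^(4 + 1) + 2·4^2 + 2·4 + 1 ↦ 5^(5 + 1) + 2·5^2 + 2·5 + 1|_5 = 15686 ⇒ 15685
(3) 15685|_5 = 5^(5 + 1) + 2·5^2 + 2·5 ↦ 6^(6 + 1) + 2·6^2 + 2·6|_6 = 280020 ⇒ 280019

ω^(ω + 1) + ω^2·2 + ω + 5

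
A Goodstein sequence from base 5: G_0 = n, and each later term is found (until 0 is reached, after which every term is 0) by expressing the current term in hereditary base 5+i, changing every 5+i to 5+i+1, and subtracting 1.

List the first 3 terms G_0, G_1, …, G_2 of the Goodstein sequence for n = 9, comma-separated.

step 0: 9 = 5 + 4; sub 6 for 5: 6 + 4; = 10; G_1 = 10−1 = 9
step 1: 9 = 6 + 3; sub 7 for 6: 7 + 3; = 10; G_2 = 10−1 = 9

9, 9, 9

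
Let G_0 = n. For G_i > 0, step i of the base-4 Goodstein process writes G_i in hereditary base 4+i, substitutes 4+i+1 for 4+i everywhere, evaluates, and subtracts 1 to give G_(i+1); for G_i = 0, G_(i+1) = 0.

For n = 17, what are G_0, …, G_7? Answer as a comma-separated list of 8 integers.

base 4: 17 = 4^2 + 1; at 5: 5^2 + 1 = 26; next = 25
base 5: 25 = 5^2; at 6: 6^2 = 36; next = 35
base 6: 35 = 5·6 + 5; at 7: 5·7 + 5 = 40; next = 39
base 7: 39 = 5·7 + 4; at 8: 5·8 + 4 = 44; next = 43
base 8: 43 = 5·8 + 3; at 9: 5·9 + 3 = 48; next = 47
base 9: 47 = 5·9 + 2; at 10: 5·10 + 2 = 52; next = 51
base 10: 51 = 5·10 + 1; at 11: 5·11 + 1 = 56; next = 55

17, 25, 35, 39, 43, 47, 51, 55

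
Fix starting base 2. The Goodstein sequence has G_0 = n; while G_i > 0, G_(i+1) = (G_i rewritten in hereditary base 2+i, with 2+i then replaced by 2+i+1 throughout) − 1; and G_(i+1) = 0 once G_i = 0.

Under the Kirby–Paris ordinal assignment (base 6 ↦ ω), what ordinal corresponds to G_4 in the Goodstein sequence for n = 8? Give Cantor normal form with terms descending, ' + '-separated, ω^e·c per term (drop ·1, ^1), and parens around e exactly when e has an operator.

step 0: 8 = 2^(2 + 1); sub 3 for 2: 3^(3 + 1); = 81; G_1 = 81−1 = 80
step 1: 80 = 2·3^3 + 2·3^2 + 2·3 + 2; sub 4 for 3: 2·4^4 + 2·4^2 + 2·4 + 2; = 554; G_2 = 554−1 = 553
step 2: 553 = 2·4^4 + 2·4^2 + 2·4 + 1; sub 5 for 4: 2·5^5 + 2·5^2 + 2·5 + 1; = 6311; G_3 = 6311−1 = 6310
step 3: 6310 = 2·5^5 + 2·5^2 + 2·5; sub 6 for 5: 2·6^6 + 2·6^2 + 2·6; = 93396; G_4 = 93396−1 = 93395
step 4: 93395 = 2·6^6 + 2·6^2 + 6 + 5; sub 7 for 6: 2·7^7 + 2·7^2 + 7 + 5; = 1647196; G_5 = 1647196−1 = 1647195

ω^ω·2 + ω^2·2 + ω + 5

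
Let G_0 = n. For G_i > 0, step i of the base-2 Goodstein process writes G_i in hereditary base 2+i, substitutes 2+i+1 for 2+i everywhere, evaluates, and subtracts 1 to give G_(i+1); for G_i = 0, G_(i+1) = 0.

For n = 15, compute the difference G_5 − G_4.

[0] 15 ≡ 2^(2 + 1) + 2^2 + 2 + 1 (base 2). Lift 3: 112. −1: 111.
[1] 111 ≡ 3^(3 + 1) + 3^3 + 3 (base 3). Lift 4: 1284. −1: 1283.
[2] 1283 ≡ 4^(4 + 1) + 4^4 + 3 (base 4). Lift 5: 18753. −1: 18752.
[3] 18752 ≡ 5^(5 + 1) + 5^5 + 2 (base 5). Lift 6: 326594. −1: 326593.
[4] 326593 ≡ 6^(6 + 1) + 6^6 + 1 (base 6). Lift 7: 6588345. −1: 6588344.

6261751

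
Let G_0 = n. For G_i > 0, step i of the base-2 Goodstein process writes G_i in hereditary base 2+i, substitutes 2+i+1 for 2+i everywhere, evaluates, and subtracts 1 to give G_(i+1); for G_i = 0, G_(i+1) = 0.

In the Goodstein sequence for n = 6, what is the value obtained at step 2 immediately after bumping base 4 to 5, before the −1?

3126

(0) 6|_2 = 2^2 + 2 ↦ 3^3 + 3|_3 = 30 ⇒ 29
(1) 29|_3 = 3^3 + 2 ↦ 4^4 + 2|_4 = 258 ⇒ 257
(2) 257|_4 = 4^4 + 1 ↦ 5^5 + 1|_5 = 3126 ⇒ 3125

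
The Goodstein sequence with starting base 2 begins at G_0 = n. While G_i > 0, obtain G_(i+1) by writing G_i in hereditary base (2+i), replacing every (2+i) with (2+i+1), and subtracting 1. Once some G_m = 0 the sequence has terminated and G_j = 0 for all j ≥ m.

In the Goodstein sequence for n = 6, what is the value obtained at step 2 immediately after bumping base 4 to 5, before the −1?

base 2: 6 = 2^2 + 2; at 3: 3^3 + 3 = 30; next = 29
base 3: 29 = 3^3 + 2; at 4: 4^4 + 2 = 258; next = 257
base 4: 257 = 4^4 + 1; at 5: 5^5 + 1 = 3126; next = 3125

3126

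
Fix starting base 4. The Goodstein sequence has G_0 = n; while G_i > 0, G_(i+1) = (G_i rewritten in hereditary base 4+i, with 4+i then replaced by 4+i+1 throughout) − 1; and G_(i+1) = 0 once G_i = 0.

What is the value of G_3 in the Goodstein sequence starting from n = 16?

30

i=0: 16 = 4^2 (b=4); 4→5: 5^2 = 25; 25−1 = 24
i=1: 24 = 4·5 + 4 (b=5); 5→6: 4·6 + 4 = 28; 28−1 = 27
i=2: 27 = 4·6 + 3 (b=6); 6→7: 4·7 + 3 = 31; 31−1 = 30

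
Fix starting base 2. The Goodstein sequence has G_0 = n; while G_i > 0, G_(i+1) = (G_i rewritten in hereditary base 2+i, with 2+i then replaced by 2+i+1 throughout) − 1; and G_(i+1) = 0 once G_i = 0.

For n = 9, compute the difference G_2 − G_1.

942

(0) 9|_2 = 2^(2 + 1) + 1 ↦ 3^(3 + 1) + 1|_3 = 82 ⇒ 81
(1) 81|_3 = 3^(3 + 1) ↦ 4^(4 + 1)|_4 = 1024 ⇒ 1023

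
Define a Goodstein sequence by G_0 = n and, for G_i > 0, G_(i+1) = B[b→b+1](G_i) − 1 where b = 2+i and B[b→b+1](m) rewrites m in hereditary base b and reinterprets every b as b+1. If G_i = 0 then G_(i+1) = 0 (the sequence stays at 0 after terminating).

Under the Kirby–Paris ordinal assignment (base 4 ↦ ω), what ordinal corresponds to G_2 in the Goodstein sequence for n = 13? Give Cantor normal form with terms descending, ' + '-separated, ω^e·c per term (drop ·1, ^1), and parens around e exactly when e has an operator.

ω^(ω + 1) + ω^3·3 + ω^2·3 + ω·3 + 3

i=0: 13 = 2^(2 + 1) + 2^2 + 1 (b=2); 2→3: 3^(3 + 1) + 3^3 + 1 = 109; 109−1 = 108
i=1: 108 = 3^(3 + 1) + 3^3 (b=3); 3→4: 4^(4 + 1) + 4^4 = 1280; 1280−1 = 1279
i=2: 1279 = 4^(4 + 1) + 3·4^3 + 3·4^2 + 3·4 + 3 (b=4); 4→5: 5^(5 + 1) + 3·5^3 + 3·5^2 + 3·5 + 3 = 16093; 16093−1 = 16092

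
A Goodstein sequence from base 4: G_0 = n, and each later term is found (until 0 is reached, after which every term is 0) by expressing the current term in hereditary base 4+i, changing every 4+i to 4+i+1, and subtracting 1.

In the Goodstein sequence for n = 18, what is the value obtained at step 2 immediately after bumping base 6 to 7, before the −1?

G_0=18  [base 4] 4^2 + 2  →[4↦5]→  5^2 + 2 = 27  −1 ⇒ G_1=26
G_1=26  [base 5] 5^2 + 1  →[5↦6]→  6^2 + 1 = 37  −1 ⇒ G_2=36

49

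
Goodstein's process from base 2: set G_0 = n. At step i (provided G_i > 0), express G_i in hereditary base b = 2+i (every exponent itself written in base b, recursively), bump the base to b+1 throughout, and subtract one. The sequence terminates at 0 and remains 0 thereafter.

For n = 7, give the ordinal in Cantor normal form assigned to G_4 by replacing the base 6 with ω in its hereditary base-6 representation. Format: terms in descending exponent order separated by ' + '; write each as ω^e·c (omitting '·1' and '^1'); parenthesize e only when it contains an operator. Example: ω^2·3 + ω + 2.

G_0=7  [base 2] 2^2 + 2 + 1  →[2↦3]→  3^3 + 3 + 1 = 31  −1 ⇒ G_1=30
G_1=30  [base 3] 3^3 + 3  →[3↦4]→  4^4 + 4 = 260  −1 ⇒ G_2=259
G_2=259  [base 4] 4^4 + 3  →[4↦5]→  5^5 + 3 = 3128  −1 ⇒ G_3=3127
G_3=3127  [base 5] 5^5 + 2  →[5↦6]→  6^6 + 2 = 46658  −1 ⇒ G_4=46657
G_4=46657  [base 6] 6^6 + 1  →[6↦7]→  7^7 + 1 = 823544  −1 ⇒ G_5=823543

ω^ω + 1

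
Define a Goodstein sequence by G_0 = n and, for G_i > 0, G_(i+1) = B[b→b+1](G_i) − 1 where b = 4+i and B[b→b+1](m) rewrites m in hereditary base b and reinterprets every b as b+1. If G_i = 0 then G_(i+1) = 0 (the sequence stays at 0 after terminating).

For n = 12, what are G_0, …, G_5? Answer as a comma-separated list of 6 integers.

[0] 12 ≡ 3·4 (base 4). Lift 5: 15. −1: 14.
[1] 14 ≡ 2·5 + 4 (base 5). Lift 6: 16. −1: 15.
[2] 15 ≡ 2·6 + 3 (base 6). Lift 7: 17. −1: 16.
[3] 16 ≡ 2·7 + 2 (base 7). Lift 8: 18. −1: 17.
[4] 17 ≡ 2·8 + 1 (base 8). Lift 9: 19. −1: 18.

12, 14, 15, 16, 17, 18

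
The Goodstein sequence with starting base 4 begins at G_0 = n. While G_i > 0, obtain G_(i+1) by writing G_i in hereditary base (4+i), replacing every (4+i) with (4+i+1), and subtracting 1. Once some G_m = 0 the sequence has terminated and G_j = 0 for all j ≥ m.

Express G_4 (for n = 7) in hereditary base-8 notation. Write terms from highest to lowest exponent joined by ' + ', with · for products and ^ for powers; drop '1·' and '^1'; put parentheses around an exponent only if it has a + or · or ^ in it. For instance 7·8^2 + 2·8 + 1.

7

(0) 7|_4 = 4 + 3 ↦ 5 + 3|_5 = 8 ⇒ 7
(1) 7|_5 = 5 + 2 ↦ 6 + 2|_6 = 8 ⇒ 7
(2) 7|_6 = 6 + 1 ↦ 7 + 1|_7 = 8 ⇒ 7
(3) 7|_7 = 7 ↦ 8|_8 = 8 ⇒ 7
(4) 7|_8 = 7 ↦ 7|_9 = 7 ⇒ 6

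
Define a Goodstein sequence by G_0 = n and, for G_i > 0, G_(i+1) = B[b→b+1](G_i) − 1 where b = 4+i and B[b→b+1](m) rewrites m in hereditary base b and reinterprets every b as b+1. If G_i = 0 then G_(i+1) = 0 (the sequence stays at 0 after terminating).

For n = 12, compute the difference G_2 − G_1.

i=0: 12 = 3·4 (b=4); 4→5: 3·5 = 15; 15−1 = 14
i=1: 14 = 2·5 + 4 (b=5); 5→6: 2·6 + 4 = 16; 16−1 = 15

1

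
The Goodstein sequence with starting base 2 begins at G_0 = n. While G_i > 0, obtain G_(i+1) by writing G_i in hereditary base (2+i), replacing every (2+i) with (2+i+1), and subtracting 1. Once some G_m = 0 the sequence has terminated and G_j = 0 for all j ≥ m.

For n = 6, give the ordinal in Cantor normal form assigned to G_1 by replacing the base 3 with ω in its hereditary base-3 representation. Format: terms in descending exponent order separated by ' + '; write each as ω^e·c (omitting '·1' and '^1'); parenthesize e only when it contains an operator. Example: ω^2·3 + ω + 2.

ω^ω + 2

[0] 6 ≡ 2^2 + 2 (base 2). Lift 3: 30. −1: 29.
[1] 29 ≡ 3^3 + 2 (base 3). Lift 4: 258. −1: 257.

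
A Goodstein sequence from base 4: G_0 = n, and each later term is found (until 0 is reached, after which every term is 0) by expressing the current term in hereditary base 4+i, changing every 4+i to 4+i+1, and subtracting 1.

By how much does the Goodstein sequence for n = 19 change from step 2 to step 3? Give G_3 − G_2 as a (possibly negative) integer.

12

i=0: 19 = 4^2 + 3 (b=4); 4→5: 5^2 + 3 = 28; 28−1 = 27
i=1: 27 = 5^2 + 2 (b=5); 5→6: 6^2 + 2 = 38; 38−1 = 37
i=2: 37 = 6^2 + 1 (b=6); 6→7: 7^2 + 1 = 50; 50−1 = 49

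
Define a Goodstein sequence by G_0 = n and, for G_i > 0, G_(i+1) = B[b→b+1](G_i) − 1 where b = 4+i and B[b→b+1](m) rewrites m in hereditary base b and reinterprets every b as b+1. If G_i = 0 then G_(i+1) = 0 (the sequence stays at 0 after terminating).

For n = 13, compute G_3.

18

G_0=13  [base 4] 3·4 + 1  →[4↦5]→  3·5 + 1 = 16  −1 ⇒ G_1=15
G_1=15  [base 5] 3·5  →[5↦6]→  3·6 = 18  −1 ⇒ G_2=17
G_2=17  [base 6] 2·6 + 5  →[6↦7]→  2·7 + 5 = 19  −1 ⇒ G_3=18
G_3=18  [base 7] 2·7 + 4  →[7↦8]→  2·8 + 4 = 20  −1 ⇒ G_4=19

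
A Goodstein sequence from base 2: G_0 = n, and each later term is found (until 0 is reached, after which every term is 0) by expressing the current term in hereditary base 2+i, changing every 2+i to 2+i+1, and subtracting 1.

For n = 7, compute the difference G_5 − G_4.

7 —HB2→ 2^2 + 2 + 1 —bump→ 3^3 + 3 + 1 = 31 —(−1)→ 30
30 —HB3→ 3^3 + 3 —bump→ 4^4 + 4 = 260 —(−1)→ 259
259 —HB4→ 4^4 + 3 —bump→ 5^5 + 3 = 3128 —(−1)→ 3127
3127 —HB5→ 5^5 + 2 —bump→ 6^6 + 2 = 46658 —(−1)→ 46657
46657 —HB6→ 6^6 + 1 —bump→ 7^7 + 1 = 823544 —(−1)→ 823543

776886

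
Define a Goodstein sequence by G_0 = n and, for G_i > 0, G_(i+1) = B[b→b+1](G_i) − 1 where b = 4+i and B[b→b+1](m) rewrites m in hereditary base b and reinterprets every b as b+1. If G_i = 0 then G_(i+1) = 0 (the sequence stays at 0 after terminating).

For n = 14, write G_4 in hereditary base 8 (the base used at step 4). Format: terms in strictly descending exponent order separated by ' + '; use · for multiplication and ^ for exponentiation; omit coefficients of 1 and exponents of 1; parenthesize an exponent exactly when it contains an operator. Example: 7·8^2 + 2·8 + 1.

2·8 + 5

G_0 = 14. HB_4(14) = 3·4 + 2. Bump = 17. G_1 = 16.
G_1 = 16. HB_5(16) = 3·5 + 1. Bump = 19. G_2 = 18.
G_2 = 18. HB_6(18) = 3·6. Bump = 21. G_3 = 20.
G_3 = 20. HB_7(20) = 2·7 + 6. Bump = 22. G_4 = 21.
G_4 = 21. HB_8(21) = 2·8 + 5. Bump = 23. G_5 = 22.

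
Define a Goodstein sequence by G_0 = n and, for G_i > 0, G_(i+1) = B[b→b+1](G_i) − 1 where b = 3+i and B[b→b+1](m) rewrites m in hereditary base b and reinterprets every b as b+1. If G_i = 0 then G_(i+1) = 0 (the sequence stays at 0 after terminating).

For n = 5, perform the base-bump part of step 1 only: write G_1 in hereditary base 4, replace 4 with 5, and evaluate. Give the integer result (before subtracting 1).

6

G_0=5  [base 3] 3 + 2  →[3↦4]→  4 + 2 = 6  −1 ⇒ G_1=5
G_1=5  [base 4] 4 + 1  →[4↦5]→  5 + 1 = 6  −1 ⇒ G_2=5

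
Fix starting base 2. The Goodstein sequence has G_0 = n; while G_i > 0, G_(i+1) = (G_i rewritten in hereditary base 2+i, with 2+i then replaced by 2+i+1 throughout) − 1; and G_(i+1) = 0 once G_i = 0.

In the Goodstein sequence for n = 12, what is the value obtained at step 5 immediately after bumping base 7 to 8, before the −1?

(0) 12|_2 = 2^(2 + 1) + 2^2 ↦ 3^(3 + 1) + 3^3|_3 = 108 ⇒ 107
(1) 107|_3 = 3^(3 + 1) + 2·3^2 + 2·3 + 2 ↦ 4^(4 + 1) + 2·4^2 + 2·4 + 2|_4 = 1066 ⇒ 1065
(2) 1065|_4 = 4^(4 + 1) + 2·4^2 + 2·4 + 1 ↦ 5^(5 + 1) + 2·5^2 + 2·5 + 1|_5 = 15686 ⇒ 15685
(3) 15685|_5 = 5^(5 + 1) + 2·5^2 + 2·5 ↦ 6^(6 + 1) + 2·6^2 + 2·6|_6 = 280020 ⇒ 280019
(4) 280019|_6 = 6^(6 + 1) + 2·6^2 + 6 + 5 ↦ 7^(7 + 1) + 2·7^2 + 7 + 5|_7 = 5764911 ⇒ 5764910
(5) 5764910|_7 = 7^(7 + 1) + 2·7^2 + 7 + 4 ↦ 8^(8 + 1) + 2·8^2 + 8 + 4|_8 = 134217868 ⇒ 134217867

134217868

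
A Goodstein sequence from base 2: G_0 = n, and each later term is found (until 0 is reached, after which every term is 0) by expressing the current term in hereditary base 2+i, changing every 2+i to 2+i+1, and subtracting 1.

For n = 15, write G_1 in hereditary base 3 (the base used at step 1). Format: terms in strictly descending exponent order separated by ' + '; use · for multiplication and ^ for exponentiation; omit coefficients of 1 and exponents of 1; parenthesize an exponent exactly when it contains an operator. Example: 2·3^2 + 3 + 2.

3^(3 + 1) + 3^3 + 3

15 —HB2→ 2^(2 + 1) + 2^2 + 2 + 1 —bump→ 3^(3 + 1) + 3^3 + 3 + 1 = 112 —(−1)→ 111
111 —HB3→ 3^(3 + 1) + 3^3 + 3 —bump→ 4^(4 + 1) + 4^4 + 4 = 1284 —(−1)→ 1283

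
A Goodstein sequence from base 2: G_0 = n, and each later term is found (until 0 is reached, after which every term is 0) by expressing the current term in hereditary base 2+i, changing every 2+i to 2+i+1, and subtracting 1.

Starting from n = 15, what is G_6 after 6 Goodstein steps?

step 0: 15 = 2^(2 + 1) + 2^2 + 2 + 1; sub 3 for 2: 3^(3 + 1) + 3^3 + 3 + 1; = 112; G_1 = 112−1 = 111
step 1: 111 = 3^(3 + 1) + 3^3 + 3; sub 4 for 3: 4^(4 + 1) + 4^4 + 4; = 1284; G_2 = 1284−1 = 1283
step 2: 1283 = 4^(4 + 1) + 4^4 + 3; sub 5 for 4: 5^(5 + 1) + 5^5 + 3; = 18753; G_3 = 18753−1 = 18752
step 3: 18752 = 5^(5 + 1) + 5^5 + 2; sub 6 for 5: 6^(6 + 1) + 6^6 + 2; = 326594; G_4 = 326594−1 = 326593
step 4: 326593 = 6^(6 + 1) + 6^6 + 1; sub 7 for 6: 7^(7 + 1) + 7^7 + 1; = 6588345; G_5 = 6588345−1 = 6588344
step 5: 6588344 = 7^(7 + 1) + 7^7; sub 8 for 7: 8^(8 + 1) + 8^8; = 150994944; G_6 = 150994944−1 = 150994943
step 6: 150994943 = 8^(8 + 1) + 7·8^7 + 7·8^6 + 7·8^5 + 7·8^4 + 7·8^3 + 7·8^2 + 7·8 + 7; sub 9 for 8: 9^(9 + 1) + 7·9^7 + 7·9^6 + 7·9^5 + 7·9^4 + 7·9^3 + 7·9^2 + 7·9 + 7; = 3524450281; G_7 = 3524450281−1 = 3524450280

150994943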